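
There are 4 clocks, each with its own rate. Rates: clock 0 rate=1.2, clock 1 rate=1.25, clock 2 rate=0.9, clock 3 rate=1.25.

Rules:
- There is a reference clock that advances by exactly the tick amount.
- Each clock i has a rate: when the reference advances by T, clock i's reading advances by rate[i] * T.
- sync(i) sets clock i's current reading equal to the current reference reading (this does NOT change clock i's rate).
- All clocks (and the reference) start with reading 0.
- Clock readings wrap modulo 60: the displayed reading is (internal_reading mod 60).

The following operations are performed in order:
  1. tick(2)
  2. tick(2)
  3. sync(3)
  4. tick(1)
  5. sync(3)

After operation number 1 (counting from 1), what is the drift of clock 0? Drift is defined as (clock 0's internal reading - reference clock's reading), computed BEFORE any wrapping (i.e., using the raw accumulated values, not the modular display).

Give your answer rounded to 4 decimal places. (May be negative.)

Answer: 0.4000

Derivation:
After op 1 tick(2): ref=2.0000 raw=[2.4000 2.5000 1.8000 2.5000]
Drift of clock 0 after op 1: 2.4000 - 2.0000 = 0.4000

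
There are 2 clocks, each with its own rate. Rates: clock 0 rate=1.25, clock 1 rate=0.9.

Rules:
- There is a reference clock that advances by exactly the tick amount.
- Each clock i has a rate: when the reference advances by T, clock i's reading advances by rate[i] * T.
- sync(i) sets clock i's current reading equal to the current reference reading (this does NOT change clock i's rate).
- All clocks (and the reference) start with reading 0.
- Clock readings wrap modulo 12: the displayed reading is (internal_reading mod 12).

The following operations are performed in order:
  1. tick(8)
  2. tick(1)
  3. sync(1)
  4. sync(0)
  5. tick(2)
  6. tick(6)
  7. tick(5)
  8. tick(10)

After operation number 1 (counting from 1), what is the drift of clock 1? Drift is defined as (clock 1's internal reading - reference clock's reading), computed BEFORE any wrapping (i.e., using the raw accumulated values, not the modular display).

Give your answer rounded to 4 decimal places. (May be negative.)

After op 1 tick(8): ref=8.0000 raw=[10.0000 7.2000]
Drift of clock 1 after op 1: 7.2000 - 8.0000 = -0.8000

Answer: -0.8000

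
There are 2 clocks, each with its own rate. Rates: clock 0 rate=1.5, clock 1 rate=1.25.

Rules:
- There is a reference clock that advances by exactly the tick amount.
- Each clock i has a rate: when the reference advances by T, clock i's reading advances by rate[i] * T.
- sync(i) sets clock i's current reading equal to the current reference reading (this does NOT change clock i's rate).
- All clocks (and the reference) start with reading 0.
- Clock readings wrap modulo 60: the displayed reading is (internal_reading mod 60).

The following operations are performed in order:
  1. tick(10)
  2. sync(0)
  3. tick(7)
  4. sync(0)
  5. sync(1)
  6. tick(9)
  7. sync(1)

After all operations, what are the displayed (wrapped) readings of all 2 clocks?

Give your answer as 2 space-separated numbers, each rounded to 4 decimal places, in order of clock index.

Answer: 30.5000 26.0000

Derivation:
After op 1 tick(10): ref=10.0000 raw=[15.0000 12.5000]
After op 2 sync(0): ref=10.0000 raw=[10.0000 12.5000]
After op 3 tick(7): ref=17.0000 raw=[20.5000 21.2500]
After op 4 sync(0): ref=17.0000 raw=[17.0000 21.2500]
After op 5 sync(1): ref=17.0000 raw=[17.0000 17.0000]
After op 6 tick(9): ref=26.0000 raw=[30.5000 28.2500]
After op 7 sync(1): ref=26.0000 raw=[30.5000 26.0000]
Wrap final raw readings (mod 60): 30.5000 mod 60 = 30.5000; 26.0000 mod 60 = 26.0000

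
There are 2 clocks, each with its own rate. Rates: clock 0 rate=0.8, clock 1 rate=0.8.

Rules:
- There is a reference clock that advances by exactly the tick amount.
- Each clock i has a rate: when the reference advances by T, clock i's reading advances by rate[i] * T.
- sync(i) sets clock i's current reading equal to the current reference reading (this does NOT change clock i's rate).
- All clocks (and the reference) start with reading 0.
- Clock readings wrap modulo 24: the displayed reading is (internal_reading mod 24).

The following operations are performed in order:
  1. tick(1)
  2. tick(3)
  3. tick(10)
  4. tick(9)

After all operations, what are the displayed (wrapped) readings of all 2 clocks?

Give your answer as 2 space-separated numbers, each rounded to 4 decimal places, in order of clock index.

After op 1 tick(1): ref=1.0000 raw=[0.8000 0.8000]
After op 2 tick(3): ref=4.0000 raw=[3.2000 3.2000]
After op 3 tick(10): ref=14.0000 raw=[11.2000 11.2000]
After op 4 tick(9): ref=23.0000 raw=[18.4000 18.4000]
Wrap final raw readings (mod 24): 18.4000 mod 24 = 18.4000; 18.4000 mod 24 = 18.4000

Answer: 18.4000 18.4000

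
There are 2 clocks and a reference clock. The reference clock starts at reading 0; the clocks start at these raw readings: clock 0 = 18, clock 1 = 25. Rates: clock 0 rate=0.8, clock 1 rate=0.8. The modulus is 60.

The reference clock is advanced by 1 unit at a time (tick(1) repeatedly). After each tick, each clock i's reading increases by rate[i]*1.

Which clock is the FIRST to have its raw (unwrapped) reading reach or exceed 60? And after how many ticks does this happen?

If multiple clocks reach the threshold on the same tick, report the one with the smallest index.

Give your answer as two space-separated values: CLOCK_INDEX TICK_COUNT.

Answer: 1 44

Derivation:
clock 0: start=18, rate=0.8, needs 60-18 = 42; ticks = ceil(42/0.8) = ceil(52.5000) = 53; reading at tick 53 = 18 + 0.8*53 = 60.4000
clock 1: start=25, rate=0.8, needs 60-25 = 35; ticks = ceil(35/0.8) = ceil(43.7500) = 44; reading at tick 44 = 25 + 0.8*44 = 60.2000
Minimum tick count = 44; winners = [1]; smallest index = 1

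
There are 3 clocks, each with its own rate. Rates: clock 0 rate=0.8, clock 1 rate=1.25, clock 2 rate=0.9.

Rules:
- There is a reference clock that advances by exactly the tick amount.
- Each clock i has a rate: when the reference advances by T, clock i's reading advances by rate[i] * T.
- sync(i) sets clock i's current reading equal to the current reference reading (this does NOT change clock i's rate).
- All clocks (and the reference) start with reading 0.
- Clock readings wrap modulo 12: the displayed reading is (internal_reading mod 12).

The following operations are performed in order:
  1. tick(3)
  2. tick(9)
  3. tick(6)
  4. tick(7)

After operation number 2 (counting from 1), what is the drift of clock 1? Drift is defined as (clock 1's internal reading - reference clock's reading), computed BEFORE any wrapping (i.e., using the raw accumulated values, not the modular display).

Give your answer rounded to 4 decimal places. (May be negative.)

After op 1 tick(3): ref=3.0000 raw=[2.4000 3.7500 2.7000]
After op 2 tick(9): ref=12.0000 raw=[9.6000 15.0000 10.8000]
Drift of clock 1 after op 2: 15.0000 - 12.0000 = 3.0000

Answer: 3.0000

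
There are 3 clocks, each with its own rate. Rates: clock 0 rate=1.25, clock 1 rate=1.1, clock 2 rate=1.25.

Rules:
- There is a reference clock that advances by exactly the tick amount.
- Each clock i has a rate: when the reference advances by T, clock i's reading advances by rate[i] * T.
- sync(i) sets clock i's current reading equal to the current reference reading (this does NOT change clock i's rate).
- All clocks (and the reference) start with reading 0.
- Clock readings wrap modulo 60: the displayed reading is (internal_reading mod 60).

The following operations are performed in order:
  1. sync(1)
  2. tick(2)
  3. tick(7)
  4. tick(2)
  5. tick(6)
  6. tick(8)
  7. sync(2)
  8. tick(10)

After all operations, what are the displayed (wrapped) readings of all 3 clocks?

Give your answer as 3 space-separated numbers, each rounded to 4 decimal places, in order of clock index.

Answer: 43.7500 38.5000 37.5000

Derivation:
After op 1 sync(1): ref=0.0000 raw=[0.0000 0.0000 0.0000]
After op 2 tick(2): ref=2.0000 raw=[2.5000 2.2000 2.5000]
After op 3 tick(7): ref=9.0000 raw=[11.2500 9.9000 11.2500]
After op 4 tick(2): ref=11.0000 raw=[13.7500 12.1000 13.7500]
After op 5 tick(6): ref=17.0000 raw=[21.2500 18.7000 21.2500]
After op 6 tick(8): ref=25.0000 raw=[31.2500 27.5000 31.2500]
After op 7 sync(2): ref=25.0000 raw=[31.2500 27.5000 25.0000]
After op 8 tick(10): ref=35.0000 raw=[43.7500 38.5000 37.5000]
Wrap final raw readings (mod 60): 43.7500 mod 60 = 43.7500; 38.5000 mod 60 = 38.5000; 37.5000 mod 60 = 37.5000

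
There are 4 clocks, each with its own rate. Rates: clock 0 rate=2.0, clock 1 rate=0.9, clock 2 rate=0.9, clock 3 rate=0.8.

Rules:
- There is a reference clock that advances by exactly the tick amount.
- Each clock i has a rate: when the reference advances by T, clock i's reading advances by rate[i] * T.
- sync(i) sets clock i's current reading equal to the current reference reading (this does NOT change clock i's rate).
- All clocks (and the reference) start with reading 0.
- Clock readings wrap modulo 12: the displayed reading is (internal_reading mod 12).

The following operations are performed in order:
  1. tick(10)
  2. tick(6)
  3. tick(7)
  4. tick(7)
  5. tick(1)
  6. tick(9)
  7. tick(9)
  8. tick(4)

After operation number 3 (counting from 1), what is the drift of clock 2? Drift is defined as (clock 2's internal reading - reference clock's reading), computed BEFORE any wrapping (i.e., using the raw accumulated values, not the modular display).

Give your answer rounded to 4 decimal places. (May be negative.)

Answer: -2.3000

Derivation:
After op 1 tick(10): ref=10.0000 raw=[20.0000 9.0000 9.0000 8.0000]
After op 2 tick(6): ref=16.0000 raw=[32.0000 14.4000 14.4000 12.8000]
After op 3 tick(7): ref=23.0000 raw=[46.0000 20.7000 20.7000 18.4000]
Drift of clock 2 after op 3: 20.7000 - 23.0000 = -2.3000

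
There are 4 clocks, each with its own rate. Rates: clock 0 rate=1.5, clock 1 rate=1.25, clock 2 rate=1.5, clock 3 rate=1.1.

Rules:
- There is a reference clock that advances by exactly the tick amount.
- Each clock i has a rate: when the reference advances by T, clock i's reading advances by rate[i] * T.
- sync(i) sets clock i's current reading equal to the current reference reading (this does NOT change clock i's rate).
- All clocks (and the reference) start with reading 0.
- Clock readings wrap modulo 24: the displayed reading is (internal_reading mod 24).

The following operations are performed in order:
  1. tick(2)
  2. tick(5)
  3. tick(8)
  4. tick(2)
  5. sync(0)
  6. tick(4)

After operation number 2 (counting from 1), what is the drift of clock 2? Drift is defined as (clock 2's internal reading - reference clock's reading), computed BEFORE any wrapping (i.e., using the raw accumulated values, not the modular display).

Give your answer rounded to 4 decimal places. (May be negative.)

After op 1 tick(2): ref=2.0000 raw=[3.0000 2.5000 3.0000 2.2000]
After op 2 tick(5): ref=7.0000 raw=[10.5000 8.7500 10.5000 7.7000]
Drift of clock 2 after op 2: 10.5000 - 7.0000 = 3.5000

Answer: 3.5000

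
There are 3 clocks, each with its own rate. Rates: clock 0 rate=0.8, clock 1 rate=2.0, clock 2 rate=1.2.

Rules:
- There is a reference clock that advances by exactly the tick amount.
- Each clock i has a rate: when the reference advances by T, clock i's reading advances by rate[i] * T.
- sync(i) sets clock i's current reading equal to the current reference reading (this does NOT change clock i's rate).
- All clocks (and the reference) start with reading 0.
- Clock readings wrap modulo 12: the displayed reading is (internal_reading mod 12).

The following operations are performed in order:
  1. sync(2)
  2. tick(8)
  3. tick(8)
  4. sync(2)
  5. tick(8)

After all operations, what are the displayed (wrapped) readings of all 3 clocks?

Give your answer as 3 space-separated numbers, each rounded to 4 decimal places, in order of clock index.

After op 1 sync(2): ref=0.0000 raw=[0.0000 0.0000 0.0000]
After op 2 tick(8): ref=8.0000 raw=[6.4000 16.0000 9.6000]
After op 3 tick(8): ref=16.0000 raw=[12.8000 32.0000 19.2000]
After op 4 sync(2): ref=16.0000 raw=[12.8000 32.0000 16.0000]
After op 5 tick(8): ref=24.0000 raw=[19.2000 48.0000 25.6000]
Wrap final raw readings (mod 12): 19.2000 mod 12 = 7.2000; 48.0000 mod 12 = 0.0000; 25.6000 mod 12 = 1.6000

Answer: 7.2000 0.0000 1.6000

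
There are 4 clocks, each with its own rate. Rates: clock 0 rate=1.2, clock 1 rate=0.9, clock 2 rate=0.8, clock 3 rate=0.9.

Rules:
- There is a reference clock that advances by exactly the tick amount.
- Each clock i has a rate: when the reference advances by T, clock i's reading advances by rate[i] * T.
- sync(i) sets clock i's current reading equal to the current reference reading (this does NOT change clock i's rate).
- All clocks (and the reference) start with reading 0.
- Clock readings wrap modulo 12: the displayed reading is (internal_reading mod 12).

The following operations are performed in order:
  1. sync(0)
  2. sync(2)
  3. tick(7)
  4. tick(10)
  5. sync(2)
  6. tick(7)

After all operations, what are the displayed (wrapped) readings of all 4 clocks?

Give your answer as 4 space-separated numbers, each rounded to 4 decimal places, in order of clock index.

After op 1 sync(0): ref=0.0000 raw=[0.0000 0.0000 0.0000 0.0000]
After op 2 sync(2): ref=0.0000 raw=[0.0000 0.0000 0.0000 0.0000]
After op 3 tick(7): ref=7.0000 raw=[8.4000 6.3000 5.6000 6.3000]
After op 4 tick(10): ref=17.0000 raw=[20.4000 15.3000 13.6000 15.3000]
After op 5 sync(2): ref=17.0000 raw=[20.4000 15.3000 17.0000 15.3000]
After op 6 tick(7): ref=24.0000 raw=[28.8000 21.6000 22.6000 21.6000]
Wrap final raw readings (mod 12): 28.8000 mod 12 = 4.8000; 21.6000 mod 12 = 9.6000; 22.6000 mod 12 = 10.6000; 21.6000 mod 12 = 9.6000

Answer: 4.8000 9.6000 10.6000 9.6000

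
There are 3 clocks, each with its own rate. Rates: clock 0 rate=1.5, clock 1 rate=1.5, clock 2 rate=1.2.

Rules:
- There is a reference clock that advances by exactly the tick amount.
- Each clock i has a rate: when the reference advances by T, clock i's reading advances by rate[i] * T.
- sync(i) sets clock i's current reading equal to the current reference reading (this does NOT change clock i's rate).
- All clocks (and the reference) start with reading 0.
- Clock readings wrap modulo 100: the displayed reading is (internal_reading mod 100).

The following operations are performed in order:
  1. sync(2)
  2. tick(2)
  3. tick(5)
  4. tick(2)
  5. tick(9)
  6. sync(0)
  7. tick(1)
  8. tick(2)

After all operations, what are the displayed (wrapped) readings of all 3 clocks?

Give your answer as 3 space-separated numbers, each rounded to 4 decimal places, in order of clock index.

Answer: 22.5000 31.5000 25.2000

Derivation:
After op 1 sync(2): ref=0.0000 raw=[0.0000 0.0000 0.0000]
After op 2 tick(2): ref=2.0000 raw=[3.0000 3.0000 2.4000]
After op 3 tick(5): ref=7.0000 raw=[10.5000 10.5000 8.4000]
After op 4 tick(2): ref=9.0000 raw=[13.5000 13.5000 10.8000]
After op 5 tick(9): ref=18.0000 raw=[27.0000 27.0000 21.6000]
After op 6 sync(0): ref=18.0000 raw=[18.0000 27.0000 21.6000]
After op 7 tick(1): ref=19.0000 raw=[19.5000 28.5000 22.8000]
After op 8 tick(2): ref=21.0000 raw=[22.5000 31.5000 25.2000]
Wrap final raw readings (mod 100): 22.5000 mod 100 = 22.5000; 31.5000 mod 100 = 31.5000; 25.2000 mod 100 = 25.2000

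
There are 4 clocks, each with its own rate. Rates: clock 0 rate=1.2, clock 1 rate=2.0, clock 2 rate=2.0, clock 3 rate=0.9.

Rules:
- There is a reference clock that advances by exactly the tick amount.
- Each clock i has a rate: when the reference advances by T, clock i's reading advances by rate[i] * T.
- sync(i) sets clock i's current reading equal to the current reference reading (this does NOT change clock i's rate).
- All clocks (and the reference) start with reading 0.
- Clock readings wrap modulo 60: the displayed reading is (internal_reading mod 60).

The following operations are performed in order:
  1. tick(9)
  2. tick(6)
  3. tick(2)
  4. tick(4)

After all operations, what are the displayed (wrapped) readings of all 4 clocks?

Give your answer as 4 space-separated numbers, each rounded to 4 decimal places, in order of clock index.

Answer: 25.2000 42.0000 42.0000 18.9000

Derivation:
After op 1 tick(9): ref=9.0000 raw=[10.8000 18.0000 18.0000 8.1000]
After op 2 tick(6): ref=15.0000 raw=[18.0000 30.0000 30.0000 13.5000]
After op 3 tick(2): ref=17.0000 raw=[20.4000 34.0000 34.0000 15.3000]
After op 4 tick(4): ref=21.0000 raw=[25.2000 42.0000 42.0000 18.9000]
Wrap final raw readings (mod 60): 25.2000 mod 60 = 25.2000; 42.0000 mod 60 = 42.0000; 42.0000 mod 60 = 42.0000; 18.9000 mod 60 = 18.9000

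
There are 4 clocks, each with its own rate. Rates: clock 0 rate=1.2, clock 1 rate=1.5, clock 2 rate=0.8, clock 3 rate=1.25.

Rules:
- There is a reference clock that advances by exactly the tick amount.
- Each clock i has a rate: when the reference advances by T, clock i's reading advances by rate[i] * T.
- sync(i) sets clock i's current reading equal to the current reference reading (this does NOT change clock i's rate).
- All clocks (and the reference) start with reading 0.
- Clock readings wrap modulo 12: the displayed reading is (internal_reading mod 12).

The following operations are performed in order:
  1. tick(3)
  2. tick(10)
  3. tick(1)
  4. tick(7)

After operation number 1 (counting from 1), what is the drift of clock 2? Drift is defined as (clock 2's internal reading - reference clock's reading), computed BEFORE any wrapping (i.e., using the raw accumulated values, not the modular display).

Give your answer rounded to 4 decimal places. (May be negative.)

After op 1 tick(3): ref=3.0000 raw=[3.6000 4.5000 2.4000 3.7500]
Drift of clock 2 after op 1: 2.4000 - 3.0000 = -0.6000

Answer: -0.6000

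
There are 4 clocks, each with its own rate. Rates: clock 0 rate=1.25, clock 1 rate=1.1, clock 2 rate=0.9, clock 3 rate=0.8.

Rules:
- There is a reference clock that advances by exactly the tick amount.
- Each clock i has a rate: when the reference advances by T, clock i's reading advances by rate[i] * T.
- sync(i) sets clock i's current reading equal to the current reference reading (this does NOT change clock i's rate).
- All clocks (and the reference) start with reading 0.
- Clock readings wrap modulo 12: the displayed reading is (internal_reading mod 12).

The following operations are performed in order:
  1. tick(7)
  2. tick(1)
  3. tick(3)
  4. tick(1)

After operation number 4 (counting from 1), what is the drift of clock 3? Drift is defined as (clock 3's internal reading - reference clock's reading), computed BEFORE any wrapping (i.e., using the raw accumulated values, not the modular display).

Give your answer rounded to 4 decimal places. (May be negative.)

Answer: -2.4000

Derivation:
After op 1 tick(7): ref=7.0000 raw=[8.7500 7.7000 6.3000 5.6000]
After op 2 tick(1): ref=8.0000 raw=[10.0000 8.8000 7.2000 6.4000]
After op 3 tick(3): ref=11.0000 raw=[13.7500 12.1000 9.9000 8.8000]
After op 4 tick(1): ref=12.0000 raw=[15.0000 13.2000 10.8000 9.6000]
Drift of clock 3 after op 4: 9.6000 - 12.0000 = -2.4000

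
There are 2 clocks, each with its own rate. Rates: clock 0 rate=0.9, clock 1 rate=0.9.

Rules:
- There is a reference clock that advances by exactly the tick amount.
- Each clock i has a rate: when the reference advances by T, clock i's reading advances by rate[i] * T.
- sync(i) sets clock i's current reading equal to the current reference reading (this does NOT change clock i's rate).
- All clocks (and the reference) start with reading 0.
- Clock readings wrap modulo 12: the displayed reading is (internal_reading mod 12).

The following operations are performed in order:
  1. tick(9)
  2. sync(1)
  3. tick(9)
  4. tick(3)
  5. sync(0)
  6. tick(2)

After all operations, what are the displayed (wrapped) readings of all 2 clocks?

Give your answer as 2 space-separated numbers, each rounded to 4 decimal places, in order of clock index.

After op 1 tick(9): ref=9.0000 raw=[8.1000 8.1000]
After op 2 sync(1): ref=9.0000 raw=[8.1000 9.0000]
After op 3 tick(9): ref=18.0000 raw=[16.2000 17.1000]
After op 4 tick(3): ref=21.0000 raw=[18.9000 19.8000]
After op 5 sync(0): ref=21.0000 raw=[21.0000 19.8000]
After op 6 tick(2): ref=23.0000 raw=[22.8000 21.6000]
Wrap final raw readings (mod 12): 22.8000 mod 12 = 10.8000; 21.6000 mod 12 = 9.6000

Answer: 10.8000 9.6000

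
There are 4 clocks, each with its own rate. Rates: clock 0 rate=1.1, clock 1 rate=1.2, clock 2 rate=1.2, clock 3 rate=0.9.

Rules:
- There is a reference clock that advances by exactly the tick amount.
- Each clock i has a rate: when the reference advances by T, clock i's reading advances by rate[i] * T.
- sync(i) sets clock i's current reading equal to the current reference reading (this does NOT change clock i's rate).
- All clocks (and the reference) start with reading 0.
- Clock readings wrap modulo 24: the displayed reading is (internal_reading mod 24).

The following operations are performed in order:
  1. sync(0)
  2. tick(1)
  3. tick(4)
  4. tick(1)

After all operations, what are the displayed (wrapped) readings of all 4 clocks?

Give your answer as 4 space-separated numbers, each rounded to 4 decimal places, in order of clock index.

Answer: 6.6000 7.2000 7.2000 5.4000

Derivation:
After op 1 sync(0): ref=0.0000 raw=[0.0000 0.0000 0.0000 0.0000]
After op 2 tick(1): ref=1.0000 raw=[1.1000 1.2000 1.2000 0.9000]
After op 3 tick(4): ref=5.0000 raw=[5.5000 6.0000 6.0000 4.5000]
After op 4 tick(1): ref=6.0000 raw=[6.6000 7.2000 7.2000 5.4000]
Wrap final raw readings (mod 24): 6.6000 mod 24 = 6.6000; 7.2000 mod 24 = 7.2000; 7.2000 mod 24 = 7.2000; 5.4000 mod 24 = 5.4000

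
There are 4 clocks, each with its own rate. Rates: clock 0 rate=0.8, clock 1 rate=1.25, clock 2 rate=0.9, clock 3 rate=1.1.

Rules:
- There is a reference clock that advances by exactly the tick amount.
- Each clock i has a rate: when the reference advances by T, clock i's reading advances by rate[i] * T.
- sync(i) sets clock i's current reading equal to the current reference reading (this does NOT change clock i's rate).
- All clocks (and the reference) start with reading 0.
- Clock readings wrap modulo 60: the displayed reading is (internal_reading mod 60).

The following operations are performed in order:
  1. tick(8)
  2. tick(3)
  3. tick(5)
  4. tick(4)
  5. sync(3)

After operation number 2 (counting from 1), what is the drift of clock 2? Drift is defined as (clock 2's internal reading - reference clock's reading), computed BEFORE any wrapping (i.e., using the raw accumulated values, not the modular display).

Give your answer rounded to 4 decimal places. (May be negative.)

Answer: -1.1000

Derivation:
After op 1 tick(8): ref=8.0000 raw=[6.4000 10.0000 7.2000 8.8000]
After op 2 tick(3): ref=11.0000 raw=[8.8000 13.7500 9.9000 12.1000]
Drift of clock 2 after op 2: 9.9000 - 11.0000 = -1.1000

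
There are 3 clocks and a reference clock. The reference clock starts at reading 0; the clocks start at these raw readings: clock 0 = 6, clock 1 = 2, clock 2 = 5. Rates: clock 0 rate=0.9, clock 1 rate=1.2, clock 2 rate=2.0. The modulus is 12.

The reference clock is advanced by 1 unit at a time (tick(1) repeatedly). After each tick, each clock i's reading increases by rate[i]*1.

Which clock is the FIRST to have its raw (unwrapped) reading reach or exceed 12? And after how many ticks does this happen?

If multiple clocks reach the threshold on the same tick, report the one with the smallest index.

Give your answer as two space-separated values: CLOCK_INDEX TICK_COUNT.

Answer: 2 4

Derivation:
clock 0: start=6, rate=0.9, needs 12-6 = 6; ticks = ceil(6/0.9) = ceil(6.6667) = 7; reading at tick 7 = 6 + 0.9*7 = 12.3000
clock 1: start=2, rate=1.2, needs 12-2 = 10; ticks = ceil(10/1.2) = ceil(8.3333) = 9; reading at tick 9 = 2 + 1.2*9 = 12.8000
clock 2: start=5, rate=2.0, needs 12-5 = 7; ticks = ceil(7/2.0) = ceil(3.5000) = 4; reading at tick 4 = 5 + 2.0*4 = 13.0000
Minimum tick count = 4; winners = [2]; smallest index = 2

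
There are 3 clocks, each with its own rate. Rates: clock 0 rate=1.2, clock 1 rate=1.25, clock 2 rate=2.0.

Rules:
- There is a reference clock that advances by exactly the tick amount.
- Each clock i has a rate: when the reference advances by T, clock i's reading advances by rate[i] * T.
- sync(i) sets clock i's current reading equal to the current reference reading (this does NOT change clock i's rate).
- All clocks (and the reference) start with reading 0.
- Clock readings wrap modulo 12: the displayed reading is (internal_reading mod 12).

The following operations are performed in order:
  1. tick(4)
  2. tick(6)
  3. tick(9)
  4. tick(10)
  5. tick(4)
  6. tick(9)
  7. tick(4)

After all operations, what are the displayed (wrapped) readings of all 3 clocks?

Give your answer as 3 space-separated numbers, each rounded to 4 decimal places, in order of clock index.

Answer: 7.2000 9.5000 8.0000

Derivation:
After op 1 tick(4): ref=4.0000 raw=[4.8000 5.0000 8.0000]
After op 2 tick(6): ref=10.0000 raw=[12.0000 12.5000 20.0000]
After op 3 tick(9): ref=19.0000 raw=[22.8000 23.7500 38.0000]
After op 4 tick(10): ref=29.0000 raw=[34.8000 36.2500 58.0000]
After op 5 tick(4): ref=33.0000 raw=[39.6000 41.2500 66.0000]
After op 6 tick(9): ref=42.0000 raw=[50.4000 52.5000 84.0000]
After op 7 tick(4): ref=46.0000 raw=[55.2000 57.5000 92.0000]
Wrap final raw readings (mod 12): 55.2000 mod 12 = 7.2000; 57.5000 mod 12 = 9.5000; 92.0000 mod 12 = 8.0000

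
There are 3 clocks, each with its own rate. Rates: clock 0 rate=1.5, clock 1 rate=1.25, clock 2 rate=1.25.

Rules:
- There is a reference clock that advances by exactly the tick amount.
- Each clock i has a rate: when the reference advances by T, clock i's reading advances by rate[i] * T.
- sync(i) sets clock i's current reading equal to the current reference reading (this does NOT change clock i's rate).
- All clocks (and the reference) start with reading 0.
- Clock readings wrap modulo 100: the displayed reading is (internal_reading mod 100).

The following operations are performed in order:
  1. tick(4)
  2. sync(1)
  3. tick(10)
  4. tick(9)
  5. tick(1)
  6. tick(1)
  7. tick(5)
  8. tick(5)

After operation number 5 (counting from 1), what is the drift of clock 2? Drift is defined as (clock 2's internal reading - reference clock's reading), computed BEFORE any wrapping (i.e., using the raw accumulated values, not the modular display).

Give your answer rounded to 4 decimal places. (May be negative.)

After op 1 tick(4): ref=4.0000 raw=[6.0000 5.0000 5.0000]
After op 2 sync(1): ref=4.0000 raw=[6.0000 4.0000 5.0000]
After op 3 tick(10): ref=14.0000 raw=[21.0000 16.5000 17.5000]
After op 4 tick(9): ref=23.0000 raw=[34.5000 27.7500 28.7500]
After op 5 tick(1): ref=24.0000 raw=[36.0000 29.0000 30.0000]
Drift of clock 2 after op 5: 30.0000 - 24.0000 = 6.0000

Answer: 6.0000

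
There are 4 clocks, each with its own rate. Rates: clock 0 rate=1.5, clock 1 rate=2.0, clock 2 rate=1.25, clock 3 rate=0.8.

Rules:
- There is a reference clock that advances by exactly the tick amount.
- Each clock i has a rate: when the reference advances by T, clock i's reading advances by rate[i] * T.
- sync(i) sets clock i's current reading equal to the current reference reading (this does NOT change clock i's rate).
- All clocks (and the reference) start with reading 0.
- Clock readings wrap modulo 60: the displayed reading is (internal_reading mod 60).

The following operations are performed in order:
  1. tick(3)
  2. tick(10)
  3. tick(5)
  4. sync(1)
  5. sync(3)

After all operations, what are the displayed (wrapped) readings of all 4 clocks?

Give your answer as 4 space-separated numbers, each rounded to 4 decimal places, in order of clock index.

After op 1 tick(3): ref=3.0000 raw=[4.5000 6.0000 3.7500 2.4000]
After op 2 tick(10): ref=13.0000 raw=[19.5000 26.0000 16.2500 10.4000]
After op 3 tick(5): ref=18.0000 raw=[27.0000 36.0000 22.5000 14.4000]
After op 4 sync(1): ref=18.0000 raw=[27.0000 18.0000 22.5000 14.4000]
After op 5 sync(3): ref=18.0000 raw=[27.0000 18.0000 22.5000 18.0000]
Wrap final raw readings (mod 60): 27.0000 mod 60 = 27.0000; 18.0000 mod 60 = 18.0000; 22.5000 mod 60 = 22.5000; 18.0000 mod 60 = 18.0000

Answer: 27.0000 18.0000 22.5000 18.0000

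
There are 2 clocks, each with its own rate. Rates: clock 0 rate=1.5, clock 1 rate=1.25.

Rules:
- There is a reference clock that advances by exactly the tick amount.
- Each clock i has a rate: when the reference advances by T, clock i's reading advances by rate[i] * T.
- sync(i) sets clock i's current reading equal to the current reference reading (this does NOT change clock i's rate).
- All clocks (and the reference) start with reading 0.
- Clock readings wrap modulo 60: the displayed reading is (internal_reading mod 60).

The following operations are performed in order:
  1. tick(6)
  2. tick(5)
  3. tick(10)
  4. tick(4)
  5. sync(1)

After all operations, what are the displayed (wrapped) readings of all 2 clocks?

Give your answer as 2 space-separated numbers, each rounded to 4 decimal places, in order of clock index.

Answer: 37.5000 25.0000

Derivation:
After op 1 tick(6): ref=6.0000 raw=[9.0000 7.5000]
After op 2 tick(5): ref=11.0000 raw=[16.5000 13.7500]
After op 3 tick(10): ref=21.0000 raw=[31.5000 26.2500]
After op 4 tick(4): ref=25.0000 raw=[37.5000 31.2500]
After op 5 sync(1): ref=25.0000 raw=[37.5000 25.0000]
Wrap final raw readings (mod 60): 37.5000 mod 60 = 37.5000; 25.0000 mod 60 = 25.0000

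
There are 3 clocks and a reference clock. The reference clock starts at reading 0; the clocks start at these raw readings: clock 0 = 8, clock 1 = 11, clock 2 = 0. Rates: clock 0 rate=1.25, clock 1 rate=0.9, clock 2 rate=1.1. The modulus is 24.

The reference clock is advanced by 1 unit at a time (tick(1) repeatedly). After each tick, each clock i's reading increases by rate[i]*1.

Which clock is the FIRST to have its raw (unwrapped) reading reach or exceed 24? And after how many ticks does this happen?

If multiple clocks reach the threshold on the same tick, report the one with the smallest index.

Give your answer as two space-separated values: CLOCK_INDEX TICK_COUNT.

clock 0: start=8, rate=1.25, needs 24-8 = 16; ticks = ceil(16/1.25) = ceil(12.8000) = 13; reading at tick 13 = 8 + 1.25*13 = 24.2500
clock 1: start=11, rate=0.9, needs 24-11 = 13; ticks = ceil(13/0.9) = ceil(14.4444) = 15; reading at tick 15 = 11 + 0.9*15 = 24.5000
clock 2: start=0, rate=1.1, needs 24-0 = 24; ticks = ceil(24/1.1) = ceil(21.8182) = 22; reading at tick 22 = 0 + 1.1*22 = 24.2000
Minimum tick count = 13; winners = [0]; smallest index = 0

Answer: 0 13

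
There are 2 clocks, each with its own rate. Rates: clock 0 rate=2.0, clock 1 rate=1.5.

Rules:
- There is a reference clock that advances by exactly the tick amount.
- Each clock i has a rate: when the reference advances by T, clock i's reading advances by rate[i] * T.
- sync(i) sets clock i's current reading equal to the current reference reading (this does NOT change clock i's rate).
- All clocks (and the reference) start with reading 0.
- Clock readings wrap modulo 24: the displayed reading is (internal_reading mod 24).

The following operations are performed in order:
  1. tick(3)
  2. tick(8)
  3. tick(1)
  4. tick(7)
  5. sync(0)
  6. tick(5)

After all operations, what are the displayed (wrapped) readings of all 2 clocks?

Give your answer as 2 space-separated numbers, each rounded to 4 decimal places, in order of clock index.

After op 1 tick(3): ref=3.0000 raw=[6.0000 4.5000]
After op 2 tick(8): ref=11.0000 raw=[22.0000 16.5000]
After op 3 tick(1): ref=12.0000 raw=[24.0000 18.0000]
After op 4 tick(7): ref=19.0000 raw=[38.0000 28.5000]
After op 5 sync(0): ref=19.0000 raw=[19.0000 28.5000]
After op 6 tick(5): ref=24.0000 raw=[29.0000 36.0000]
Wrap final raw readings (mod 24): 29.0000 mod 24 = 5.0000; 36.0000 mod 24 = 12.0000

Answer: 5.0000 12.0000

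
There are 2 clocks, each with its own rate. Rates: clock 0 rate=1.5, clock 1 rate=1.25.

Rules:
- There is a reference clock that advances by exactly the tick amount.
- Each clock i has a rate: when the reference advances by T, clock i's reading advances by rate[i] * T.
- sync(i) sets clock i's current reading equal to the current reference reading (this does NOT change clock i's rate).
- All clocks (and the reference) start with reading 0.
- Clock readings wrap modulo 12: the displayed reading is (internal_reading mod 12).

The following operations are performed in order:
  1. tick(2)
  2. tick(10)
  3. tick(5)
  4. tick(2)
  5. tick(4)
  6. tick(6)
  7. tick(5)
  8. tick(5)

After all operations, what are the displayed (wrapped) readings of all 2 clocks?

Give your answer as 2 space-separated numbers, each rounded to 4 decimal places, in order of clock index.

Answer: 10.5000 0.7500

Derivation:
After op 1 tick(2): ref=2.0000 raw=[3.0000 2.5000]
After op 2 tick(10): ref=12.0000 raw=[18.0000 15.0000]
After op 3 tick(5): ref=17.0000 raw=[25.5000 21.2500]
After op 4 tick(2): ref=19.0000 raw=[28.5000 23.7500]
After op 5 tick(4): ref=23.0000 raw=[34.5000 28.7500]
After op 6 tick(6): ref=29.0000 raw=[43.5000 36.2500]
After op 7 tick(5): ref=34.0000 raw=[51.0000 42.5000]
After op 8 tick(5): ref=39.0000 raw=[58.5000 48.7500]
Wrap final raw readings (mod 12): 58.5000 mod 12 = 10.5000; 48.7500 mod 12 = 0.7500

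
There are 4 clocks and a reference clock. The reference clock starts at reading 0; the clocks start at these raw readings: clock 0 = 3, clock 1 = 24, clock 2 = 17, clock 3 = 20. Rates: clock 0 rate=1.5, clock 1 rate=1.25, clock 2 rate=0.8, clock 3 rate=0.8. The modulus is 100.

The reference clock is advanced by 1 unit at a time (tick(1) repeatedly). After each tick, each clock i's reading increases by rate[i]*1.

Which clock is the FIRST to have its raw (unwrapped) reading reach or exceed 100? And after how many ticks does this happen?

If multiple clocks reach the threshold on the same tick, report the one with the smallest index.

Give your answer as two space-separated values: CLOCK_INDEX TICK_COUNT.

Answer: 1 61

Derivation:
clock 0: start=3, rate=1.5, needs 100-3 = 97; ticks = ceil(97/1.5) = ceil(64.6667) = 65; reading at tick 65 = 3 + 1.5*65 = 100.5000
clock 1: start=24, rate=1.25, needs 100-24 = 76; ticks = ceil(76/1.25) = ceil(60.8000) = 61; reading at tick 61 = 24 + 1.25*61 = 100.2500
clock 2: start=17, rate=0.8, needs 100-17 = 83; ticks = ceil(83/0.8) = ceil(103.7500) = 104; reading at tick 104 = 17 + 0.8*104 = 100.2000
clock 3: start=20, rate=0.8, needs 100-20 = 80; ticks = ceil(80/0.8) = ceil(100.0000) = 100; reading at tick 100 = 20 + 0.8*100 = 100.0000
Minimum tick count = 61; winners = [1]; smallest index = 1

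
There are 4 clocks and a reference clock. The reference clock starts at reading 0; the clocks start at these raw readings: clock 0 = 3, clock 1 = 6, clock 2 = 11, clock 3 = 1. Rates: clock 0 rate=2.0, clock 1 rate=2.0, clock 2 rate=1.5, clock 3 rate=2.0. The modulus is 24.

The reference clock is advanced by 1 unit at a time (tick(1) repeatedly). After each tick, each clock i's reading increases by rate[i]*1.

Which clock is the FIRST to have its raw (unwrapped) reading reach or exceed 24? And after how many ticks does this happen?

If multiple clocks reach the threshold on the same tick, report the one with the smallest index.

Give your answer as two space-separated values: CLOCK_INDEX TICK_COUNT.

Answer: 1 9

Derivation:
clock 0: start=3, rate=2.0, needs 24-3 = 21; ticks = ceil(21/2.0) = ceil(10.5000) = 11; reading at tick 11 = 3 + 2.0*11 = 25.0000
clock 1: start=6, rate=2.0, needs 24-6 = 18; ticks = ceil(18/2.0) = ceil(9.0000) = 9; reading at tick 9 = 6 + 2.0*9 = 24.0000
clock 2: start=11, rate=1.5, needs 24-11 = 13; ticks = ceil(13/1.5) = ceil(8.6667) = 9; reading at tick 9 = 11 + 1.5*9 = 24.5000
clock 3: start=1, rate=2.0, needs 24-1 = 23; ticks = ceil(23/2.0) = ceil(11.5000) = 12; reading at tick 12 = 1 + 2.0*12 = 25.0000
Minimum tick count = 9; winners = [1, 2]; smallest index = 1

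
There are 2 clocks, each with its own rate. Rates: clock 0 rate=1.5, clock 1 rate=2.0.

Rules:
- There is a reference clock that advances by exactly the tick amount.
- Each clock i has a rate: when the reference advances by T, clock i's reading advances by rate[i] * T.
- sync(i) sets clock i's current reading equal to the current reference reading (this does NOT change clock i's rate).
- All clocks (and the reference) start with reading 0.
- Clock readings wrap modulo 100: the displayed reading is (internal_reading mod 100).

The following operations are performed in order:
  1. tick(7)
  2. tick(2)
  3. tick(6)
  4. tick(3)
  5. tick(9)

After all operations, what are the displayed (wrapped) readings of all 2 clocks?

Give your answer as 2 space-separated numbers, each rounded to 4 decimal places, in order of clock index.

After op 1 tick(7): ref=7.0000 raw=[10.5000 14.0000]
After op 2 tick(2): ref=9.0000 raw=[13.5000 18.0000]
After op 3 tick(6): ref=15.0000 raw=[22.5000 30.0000]
After op 4 tick(3): ref=18.0000 raw=[27.0000 36.0000]
After op 5 tick(9): ref=27.0000 raw=[40.5000 54.0000]
Wrap final raw readings (mod 100): 40.5000 mod 100 = 40.5000; 54.0000 mod 100 = 54.0000

Answer: 40.5000 54.0000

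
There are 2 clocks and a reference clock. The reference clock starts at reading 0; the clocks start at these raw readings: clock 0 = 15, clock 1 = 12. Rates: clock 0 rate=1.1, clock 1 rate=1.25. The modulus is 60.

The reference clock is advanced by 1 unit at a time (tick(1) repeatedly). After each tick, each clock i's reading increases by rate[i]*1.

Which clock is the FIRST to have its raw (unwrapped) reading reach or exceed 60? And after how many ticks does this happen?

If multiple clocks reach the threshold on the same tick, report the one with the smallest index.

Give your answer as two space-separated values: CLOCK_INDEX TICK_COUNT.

clock 0: start=15, rate=1.1, needs 60-15 = 45; ticks = ceil(45/1.1) = ceil(40.9091) = 41; reading at tick 41 = 15 + 1.1*41 = 60.1000
clock 1: start=12, rate=1.25, needs 60-12 = 48; ticks = ceil(48/1.25) = ceil(38.4000) = 39; reading at tick 39 = 12 + 1.25*39 = 60.7500
Minimum tick count = 39; winners = [1]; smallest index = 1

Answer: 1 39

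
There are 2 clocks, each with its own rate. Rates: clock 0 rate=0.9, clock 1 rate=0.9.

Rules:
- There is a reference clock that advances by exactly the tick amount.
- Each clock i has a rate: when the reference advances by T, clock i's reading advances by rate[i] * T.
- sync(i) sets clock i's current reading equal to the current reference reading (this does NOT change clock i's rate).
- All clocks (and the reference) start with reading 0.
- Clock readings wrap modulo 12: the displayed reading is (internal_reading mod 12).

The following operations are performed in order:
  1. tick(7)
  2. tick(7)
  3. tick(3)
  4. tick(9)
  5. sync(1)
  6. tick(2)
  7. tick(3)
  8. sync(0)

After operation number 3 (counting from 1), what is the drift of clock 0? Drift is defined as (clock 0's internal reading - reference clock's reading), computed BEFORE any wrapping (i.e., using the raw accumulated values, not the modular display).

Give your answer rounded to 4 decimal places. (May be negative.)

After op 1 tick(7): ref=7.0000 raw=[6.3000 6.3000]
After op 2 tick(7): ref=14.0000 raw=[12.6000 12.6000]
After op 3 tick(3): ref=17.0000 raw=[15.3000 15.3000]
Drift of clock 0 after op 3: 15.3000 - 17.0000 = -1.7000

Answer: -1.7000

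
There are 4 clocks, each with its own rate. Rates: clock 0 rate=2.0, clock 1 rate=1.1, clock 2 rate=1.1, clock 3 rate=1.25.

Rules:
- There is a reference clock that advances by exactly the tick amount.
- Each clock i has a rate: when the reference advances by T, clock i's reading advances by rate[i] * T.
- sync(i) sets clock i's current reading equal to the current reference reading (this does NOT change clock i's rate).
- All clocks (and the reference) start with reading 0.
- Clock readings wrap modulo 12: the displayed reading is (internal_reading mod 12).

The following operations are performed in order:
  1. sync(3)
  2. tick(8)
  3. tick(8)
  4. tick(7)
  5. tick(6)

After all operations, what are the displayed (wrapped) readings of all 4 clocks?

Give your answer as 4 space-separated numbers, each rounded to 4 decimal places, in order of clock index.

After op 1 sync(3): ref=0.0000 raw=[0.0000 0.0000 0.0000 0.0000]
After op 2 tick(8): ref=8.0000 raw=[16.0000 8.8000 8.8000 10.0000]
After op 3 tick(8): ref=16.0000 raw=[32.0000 17.6000 17.6000 20.0000]
After op 4 tick(7): ref=23.0000 raw=[46.0000 25.3000 25.3000 28.7500]
After op 5 tick(6): ref=29.0000 raw=[58.0000 31.9000 31.9000 36.2500]
Wrap final raw readings (mod 12): 58.0000 mod 12 = 10.0000; 31.9000 mod 12 = 7.9000; 31.9000 mod 12 = 7.9000; 36.2500 mod 12 = 0.2500

Answer: 10.0000 7.9000 7.9000 0.2500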